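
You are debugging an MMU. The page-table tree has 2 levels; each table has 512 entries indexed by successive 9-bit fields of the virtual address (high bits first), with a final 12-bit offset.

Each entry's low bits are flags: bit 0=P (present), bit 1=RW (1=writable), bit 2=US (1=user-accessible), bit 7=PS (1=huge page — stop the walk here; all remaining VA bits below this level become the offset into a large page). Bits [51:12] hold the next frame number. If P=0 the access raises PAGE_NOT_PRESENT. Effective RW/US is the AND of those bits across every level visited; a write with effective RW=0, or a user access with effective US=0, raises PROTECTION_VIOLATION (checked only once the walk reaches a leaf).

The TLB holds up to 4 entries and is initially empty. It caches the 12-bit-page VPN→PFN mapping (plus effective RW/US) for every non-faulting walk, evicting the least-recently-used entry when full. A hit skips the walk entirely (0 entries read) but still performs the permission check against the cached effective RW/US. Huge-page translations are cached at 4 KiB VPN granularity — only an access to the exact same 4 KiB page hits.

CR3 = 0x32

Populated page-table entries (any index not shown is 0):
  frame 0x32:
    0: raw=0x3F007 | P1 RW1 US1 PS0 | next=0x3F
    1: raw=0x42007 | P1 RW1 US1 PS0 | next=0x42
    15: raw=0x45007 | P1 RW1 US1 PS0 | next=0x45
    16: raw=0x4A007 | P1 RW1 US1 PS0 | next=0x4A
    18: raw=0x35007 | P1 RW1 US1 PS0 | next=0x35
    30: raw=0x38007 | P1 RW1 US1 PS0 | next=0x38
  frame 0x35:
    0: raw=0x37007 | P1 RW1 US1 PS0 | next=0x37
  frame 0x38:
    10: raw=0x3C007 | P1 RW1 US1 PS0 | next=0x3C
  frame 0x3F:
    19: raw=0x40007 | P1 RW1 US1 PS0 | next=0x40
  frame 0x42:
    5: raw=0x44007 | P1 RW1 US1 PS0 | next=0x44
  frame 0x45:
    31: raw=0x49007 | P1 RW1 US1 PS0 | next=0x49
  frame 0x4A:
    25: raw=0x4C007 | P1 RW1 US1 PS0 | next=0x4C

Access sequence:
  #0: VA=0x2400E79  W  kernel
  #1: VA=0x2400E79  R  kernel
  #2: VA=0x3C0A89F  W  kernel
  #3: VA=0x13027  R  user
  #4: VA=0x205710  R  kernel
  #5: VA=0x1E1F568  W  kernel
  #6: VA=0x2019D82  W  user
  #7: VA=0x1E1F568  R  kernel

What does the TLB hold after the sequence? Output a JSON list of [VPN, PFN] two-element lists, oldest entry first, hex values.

Trace:
#0 VA=0x2400E79 (w,kernel):
  [0] read 0x32 idx=18: raw=0x35007 flags P=1 W=1 U=1 S=0
  [1] read 0x35 idx=0: raw=0x37007 flags P=1 W=1 U=1 S=0
  ✓ 0x37E79  — 2 lookups
#1 VA=0x2400E79 (r,kernel):
  TLB hit vpn=0x2400 → PA=0x37E79
#2 VA=0x3C0A89F (w,kernel):
  [0] read 0x32 idx=30: raw=0x38007 flags P=1 W=1 U=1 S=0
  [1] read 0x38 idx=10: raw=0x3C007 flags P=1 W=1 U=1 S=0
  ✓ 0x3C89F  — 2 lookups
#3 VA=0x13027 (r,user):
  [0] read 0x32 idx=0: raw=0x3F007 flags P=1 W=1 U=1 S=0
  [1] read 0x3F idx=19: raw=0x40007 flags P=1 W=1 U=1 S=0
  ✓ 0x40027  — 2 lookups
#4 VA=0x205710 (r,kernel):
  [0] read 0x32 idx=1: raw=0x42007 flags P=1 W=1 U=1 S=0
  [1] read 0x42 idx=5: raw=0x44007 flags P=1 W=1 U=1 S=0
  ✓ 0x44710  — 2 lookups
#5 VA=0x1E1F568 (w,kernel):
  [0] read 0x32 idx=15: raw=0x45007 flags P=1 W=1 U=1 S=0
  [1] read 0x45 idx=31: raw=0x49007 flags P=1 W=1 U=1 S=0
  ✓ 0x49568  — 2 lookups
#6 VA=0x2019D82 (w,user):
  [0] read 0x32 idx=16: raw=0x4A007 flags P=1 W=1 U=1 S=0
  [1] read 0x4A idx=25: raw=0x4C007 flags P=1 W=1 U=1 S=0
  ✓ 0x4CD82  — 2 lookups
#7 VA=0x1E1F568 (r,kernel):
  TLB hit vpn=0x1E1F → PA=0x49568

TLB: [["0x13", "0x40"], ["0x205", "0x44"], ["0x2019", "0x4C"], ["0x1E1F", "0x49"]]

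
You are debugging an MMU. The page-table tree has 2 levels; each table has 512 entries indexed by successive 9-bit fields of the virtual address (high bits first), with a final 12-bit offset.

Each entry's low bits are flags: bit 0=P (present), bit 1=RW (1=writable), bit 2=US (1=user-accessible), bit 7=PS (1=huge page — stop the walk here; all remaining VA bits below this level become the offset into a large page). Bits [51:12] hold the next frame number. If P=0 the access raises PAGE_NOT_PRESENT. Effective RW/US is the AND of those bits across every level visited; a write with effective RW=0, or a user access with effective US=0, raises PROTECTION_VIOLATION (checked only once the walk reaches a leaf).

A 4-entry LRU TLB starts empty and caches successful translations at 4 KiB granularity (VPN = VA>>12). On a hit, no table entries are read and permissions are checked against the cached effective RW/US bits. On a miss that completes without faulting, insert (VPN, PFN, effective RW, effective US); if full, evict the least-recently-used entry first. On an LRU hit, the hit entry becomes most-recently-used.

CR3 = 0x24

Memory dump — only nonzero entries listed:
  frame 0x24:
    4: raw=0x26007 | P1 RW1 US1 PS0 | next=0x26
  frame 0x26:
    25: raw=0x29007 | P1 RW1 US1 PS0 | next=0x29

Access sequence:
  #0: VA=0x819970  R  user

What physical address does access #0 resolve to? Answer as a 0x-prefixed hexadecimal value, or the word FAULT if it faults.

Per-access translation:
#0 VA=0x819970 (r,user):
  [0] read 0x24 idx=4: raw=0x26007 flags P=1 W=1 U=1 S=0
  [1] read 0x26 idx=25: raw=0x29007 flags P=1 W=1 U=1 S=0
  → PA=0x29970  (2 entries read)

Access #0 PA: 0x29970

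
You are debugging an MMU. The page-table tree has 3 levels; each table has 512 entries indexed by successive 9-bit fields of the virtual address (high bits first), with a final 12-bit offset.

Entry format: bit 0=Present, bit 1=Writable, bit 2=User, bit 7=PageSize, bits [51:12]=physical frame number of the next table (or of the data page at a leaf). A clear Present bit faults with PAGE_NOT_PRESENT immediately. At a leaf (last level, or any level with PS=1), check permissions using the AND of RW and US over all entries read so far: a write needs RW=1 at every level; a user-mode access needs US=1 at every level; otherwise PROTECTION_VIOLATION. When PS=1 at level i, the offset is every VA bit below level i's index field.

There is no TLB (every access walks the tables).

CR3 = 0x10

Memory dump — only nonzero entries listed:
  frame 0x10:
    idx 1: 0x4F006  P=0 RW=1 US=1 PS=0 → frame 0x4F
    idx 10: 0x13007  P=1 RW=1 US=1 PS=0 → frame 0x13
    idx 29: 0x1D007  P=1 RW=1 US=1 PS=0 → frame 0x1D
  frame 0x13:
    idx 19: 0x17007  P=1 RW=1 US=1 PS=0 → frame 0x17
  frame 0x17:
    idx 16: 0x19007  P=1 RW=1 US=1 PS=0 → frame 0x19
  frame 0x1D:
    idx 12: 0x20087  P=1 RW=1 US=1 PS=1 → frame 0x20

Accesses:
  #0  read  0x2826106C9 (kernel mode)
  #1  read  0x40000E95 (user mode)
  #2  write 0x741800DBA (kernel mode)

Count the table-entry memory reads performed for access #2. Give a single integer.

Trace:
#0 VA=0x2826106C9 (r,kernel):
  lvl0: tbl 0x10, slot 10 ⇒ 0x13007 (P1/RW1/US1/PS0)
  lvl1: tbl 0x13, slot 19 ⇒ 0x17007 (P1/RW1/US1/PS0)
  lvl2: tbl 0x17, slot 16 ⇒ 0x19007 (P1/RW1/US1/PS0)
  ✓ 0x196C9  — 3 lookups
#1 VA=0x40000E95 (r,user):
  lvl0: tbl 0x10, slot 1 ⇒ 0x4F006 (P0/RW1/US1/PS0)
  ⇒ fault: PAGE_NOT_PRESENT  — 1 lookups
#2 VA=0x741800DBA (w,kernel):
  lvl0: tbl 0x10, slot 29 ⇒ 0x1D007 (P1/RW1/US1/PS0)
  lvl1: tbl 0x1D, slot 12 ⇒ 0x20087 (P1/RW1/US1/PS1)
  ✓ 0x20DBA (huge @L1)  — 2 lookups

Entries read for #2: 2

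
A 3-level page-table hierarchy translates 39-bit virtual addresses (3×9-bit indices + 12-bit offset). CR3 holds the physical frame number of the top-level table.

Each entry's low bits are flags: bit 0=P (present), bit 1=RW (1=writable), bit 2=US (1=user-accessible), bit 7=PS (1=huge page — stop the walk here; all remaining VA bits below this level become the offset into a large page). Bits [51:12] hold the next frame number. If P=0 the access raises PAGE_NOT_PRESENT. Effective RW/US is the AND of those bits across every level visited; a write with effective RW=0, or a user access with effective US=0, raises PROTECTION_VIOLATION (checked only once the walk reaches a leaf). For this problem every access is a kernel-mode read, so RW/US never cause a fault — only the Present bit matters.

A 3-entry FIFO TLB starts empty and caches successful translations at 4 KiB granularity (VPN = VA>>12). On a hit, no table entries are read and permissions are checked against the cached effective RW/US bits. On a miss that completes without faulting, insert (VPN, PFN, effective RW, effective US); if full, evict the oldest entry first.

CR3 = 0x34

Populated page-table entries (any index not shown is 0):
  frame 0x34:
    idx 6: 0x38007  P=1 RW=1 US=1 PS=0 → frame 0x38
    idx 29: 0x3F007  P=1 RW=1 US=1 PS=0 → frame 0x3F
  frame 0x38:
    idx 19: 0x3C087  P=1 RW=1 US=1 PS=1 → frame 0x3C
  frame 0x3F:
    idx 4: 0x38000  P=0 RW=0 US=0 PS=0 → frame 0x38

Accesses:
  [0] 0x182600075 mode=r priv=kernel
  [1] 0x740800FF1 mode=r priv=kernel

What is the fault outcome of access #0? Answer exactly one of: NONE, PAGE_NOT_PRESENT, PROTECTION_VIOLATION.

Per-access translation:
#0 VA=0x182600075 (r,kernel):
  lvl0: tbl 0x34, slot 6 ⇒ 0x38007 (P1/RW1/US1/PS0)
  lvl1: tbl 0x38, slot 19 ⇒ 0x3C087 (P1/RW1/US1/PS1)
  ⇒ phys 0x3C075 (huge @L1)  [2 reads]
#1 VA=0x740800FF1 (r,kernel):
  lvl0: tbl 0x34, slot 29 ⇒ 0x3F007 (P1/RW1/US1/PS0)
  lvl1: tbl 0x3F, slot 4 ⇒ 0x38000 (P0/RW0/US0/PS0)
  ⇒ fault: PAGE_NOT_PRESENT  — 2 lookups

Access #0 fault: NONE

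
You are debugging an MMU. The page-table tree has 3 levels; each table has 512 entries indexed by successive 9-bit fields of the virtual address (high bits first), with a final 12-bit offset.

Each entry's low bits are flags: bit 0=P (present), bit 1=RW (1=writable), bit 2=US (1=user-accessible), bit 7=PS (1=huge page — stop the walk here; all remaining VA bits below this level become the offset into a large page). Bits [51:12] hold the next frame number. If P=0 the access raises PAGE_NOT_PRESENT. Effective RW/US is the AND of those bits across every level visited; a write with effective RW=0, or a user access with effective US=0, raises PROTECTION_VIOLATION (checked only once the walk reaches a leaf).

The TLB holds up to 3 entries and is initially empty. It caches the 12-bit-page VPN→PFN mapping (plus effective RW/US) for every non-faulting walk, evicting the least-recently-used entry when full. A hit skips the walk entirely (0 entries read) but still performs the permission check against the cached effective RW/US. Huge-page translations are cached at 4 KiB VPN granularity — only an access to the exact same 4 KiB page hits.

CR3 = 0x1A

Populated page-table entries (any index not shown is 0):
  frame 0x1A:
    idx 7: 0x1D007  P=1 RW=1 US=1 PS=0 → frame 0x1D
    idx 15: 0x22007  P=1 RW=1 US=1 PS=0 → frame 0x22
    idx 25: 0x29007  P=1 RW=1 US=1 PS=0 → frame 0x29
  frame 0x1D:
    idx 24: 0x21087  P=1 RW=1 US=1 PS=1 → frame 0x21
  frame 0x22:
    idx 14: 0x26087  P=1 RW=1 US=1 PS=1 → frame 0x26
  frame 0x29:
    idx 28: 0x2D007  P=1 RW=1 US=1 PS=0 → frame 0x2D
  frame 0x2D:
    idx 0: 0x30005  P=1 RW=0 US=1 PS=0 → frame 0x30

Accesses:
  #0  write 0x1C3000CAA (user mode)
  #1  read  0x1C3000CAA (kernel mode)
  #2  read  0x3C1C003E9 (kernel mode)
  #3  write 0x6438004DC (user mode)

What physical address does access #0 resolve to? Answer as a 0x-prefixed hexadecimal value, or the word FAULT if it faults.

Per-access translation:
#0 VA=0x1C3000CAA (w,user):
  L0 @0x1A[7] → 0x1D007  P=1,RW=1,US=1,PS=0
  L1 @0x1D[24] → 0x21087  P=1,RW=1,US=1,PS=1
  ⇒ phys 0x21CAA (huge @L1)  [2 reads]
#1 VA=0x1C3000CAA (r,kernel):
  TLB hit vpn=0x1C3000 → PA=0x21CAA
#2 VA=0x3C1C003E9 (r,kernel):
  L0 @0x1A[15] → 0x22007  P=1,RW=1,US=1,PS=0
  L1 @0x22[14] → 0x26087  P=1,RW=1,US=1,PS=1
  ⇒ phys 0x263E9 (huge @L1)  [2 reads]
#3 VA=0x6438004DC (w,user):
  L0 @0x1A[25] → 0x29007  P=1,RW=1,US=1,PS=0
  L1 @0x29[28] → 0x2D007  P=1,RW=1,US=1,PS=0
  L2 @0x2D[0] → 0x30005  P=1,RW=0,US=1,PS=0
  → PROTECTION_VIOLATION  (3 entries read)

Access #0 PA: 0x21CAA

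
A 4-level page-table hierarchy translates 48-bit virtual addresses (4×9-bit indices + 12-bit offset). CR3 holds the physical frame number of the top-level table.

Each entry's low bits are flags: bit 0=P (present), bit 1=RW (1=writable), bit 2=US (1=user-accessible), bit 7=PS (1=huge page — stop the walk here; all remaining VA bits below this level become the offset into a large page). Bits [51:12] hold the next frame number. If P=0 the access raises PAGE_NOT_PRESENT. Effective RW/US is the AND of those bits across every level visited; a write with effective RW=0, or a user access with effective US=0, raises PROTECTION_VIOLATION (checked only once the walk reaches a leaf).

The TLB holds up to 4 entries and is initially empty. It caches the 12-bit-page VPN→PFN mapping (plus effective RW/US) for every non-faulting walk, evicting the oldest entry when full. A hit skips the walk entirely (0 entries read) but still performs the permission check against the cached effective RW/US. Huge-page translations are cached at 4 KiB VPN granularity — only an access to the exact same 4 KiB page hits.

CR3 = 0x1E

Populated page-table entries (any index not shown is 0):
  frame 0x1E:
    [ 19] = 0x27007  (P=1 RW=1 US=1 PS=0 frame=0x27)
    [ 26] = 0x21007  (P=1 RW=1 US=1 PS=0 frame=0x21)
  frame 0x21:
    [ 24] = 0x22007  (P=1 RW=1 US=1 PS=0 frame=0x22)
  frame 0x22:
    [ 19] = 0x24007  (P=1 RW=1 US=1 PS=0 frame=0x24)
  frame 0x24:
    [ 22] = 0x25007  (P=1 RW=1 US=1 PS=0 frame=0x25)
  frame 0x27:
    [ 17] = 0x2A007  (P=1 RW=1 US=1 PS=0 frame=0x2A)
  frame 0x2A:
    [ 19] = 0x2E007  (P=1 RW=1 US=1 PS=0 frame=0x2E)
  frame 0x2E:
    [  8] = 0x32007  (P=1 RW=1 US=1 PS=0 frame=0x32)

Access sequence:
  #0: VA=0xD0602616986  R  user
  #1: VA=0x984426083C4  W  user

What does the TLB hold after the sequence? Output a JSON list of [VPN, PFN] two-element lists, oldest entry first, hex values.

Trace:
#0 VA=0xD0602616986 (r,user):
  L0: frame=0x1E idx=26 entry=0x21007 [P=1 RW=1 US=1 PS=0]
  L1: frame=0x21 idx=24 entry=0x22007 [P=1 RW=1 US=1 PS=0]
  L2: frame=0x22 idx=19 entry=0x24007 [P=1 RW=1 US=1 PS=0]
  L3: frame=0x24 idx=22 entry=0x25007 [P=1 RW=1 US=1 PS=0]
  ✓ 0x25986  — 4 lookups
#1 VA=0x984426083C4 (w,user):
  L0: frame=0x1E idx=19 entry=0x27007 [P=1 RW=1 US=1 PS=0]
  L1: frame=0x27 idx=17 entry=0x2A007 [P=1 RW=1 US=1 PS=0]
  L2: frame=0x2A idx=19 entry=0x2E007 [P=1 RW=1 US=1 PS=0]
  L3: frame=0x2E idx=8 entry=0x32007 [P=1 RW=1 US=1 PS=0]
  ✓ 0x323C4  — 4 lookups

TLB: [["0xD0602616", "0x25"], ["0x98442608", "0x32"]]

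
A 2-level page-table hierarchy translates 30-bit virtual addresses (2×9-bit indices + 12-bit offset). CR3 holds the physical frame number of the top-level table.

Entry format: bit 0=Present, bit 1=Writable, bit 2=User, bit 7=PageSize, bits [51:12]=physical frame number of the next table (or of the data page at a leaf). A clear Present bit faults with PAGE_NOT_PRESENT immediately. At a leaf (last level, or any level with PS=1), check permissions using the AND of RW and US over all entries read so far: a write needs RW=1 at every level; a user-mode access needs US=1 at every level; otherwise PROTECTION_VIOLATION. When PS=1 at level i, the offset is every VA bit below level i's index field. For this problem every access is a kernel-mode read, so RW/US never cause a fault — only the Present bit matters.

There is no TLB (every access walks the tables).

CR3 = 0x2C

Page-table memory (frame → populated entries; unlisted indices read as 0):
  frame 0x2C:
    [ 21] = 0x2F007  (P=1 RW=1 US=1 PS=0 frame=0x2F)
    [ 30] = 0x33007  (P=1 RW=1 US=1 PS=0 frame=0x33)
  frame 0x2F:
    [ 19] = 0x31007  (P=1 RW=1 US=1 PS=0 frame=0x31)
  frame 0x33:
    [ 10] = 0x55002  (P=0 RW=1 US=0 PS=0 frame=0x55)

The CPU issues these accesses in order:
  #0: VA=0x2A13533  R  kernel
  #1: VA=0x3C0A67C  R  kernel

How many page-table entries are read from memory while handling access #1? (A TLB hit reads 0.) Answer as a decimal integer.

Walk each access:
#0 VA=0x2A13533 (r,kernel):
  [0] read 0x2C idx=21: raw=0x2F007 flags P=1 W=1 U=1 S=0
  [1] read 0x2F idx=19: raw=0x31007 flags P=1 W=1 U=1 S=0
  ⇒ phys 0x31533  [2 reads]
#1 VA=0x3C0A67C (r,kernel):
  [0] read 0x2C idx=30: raw=0x33007 flags P=1 W=1 U=1 S=0
  [1] read 0x33 idx=10: raw=0x55002 flags P=0 W=1 U=0 S=0
  ✗ PAGE_NOT_PRESENT  [2 reads]

Entries read for #1: 2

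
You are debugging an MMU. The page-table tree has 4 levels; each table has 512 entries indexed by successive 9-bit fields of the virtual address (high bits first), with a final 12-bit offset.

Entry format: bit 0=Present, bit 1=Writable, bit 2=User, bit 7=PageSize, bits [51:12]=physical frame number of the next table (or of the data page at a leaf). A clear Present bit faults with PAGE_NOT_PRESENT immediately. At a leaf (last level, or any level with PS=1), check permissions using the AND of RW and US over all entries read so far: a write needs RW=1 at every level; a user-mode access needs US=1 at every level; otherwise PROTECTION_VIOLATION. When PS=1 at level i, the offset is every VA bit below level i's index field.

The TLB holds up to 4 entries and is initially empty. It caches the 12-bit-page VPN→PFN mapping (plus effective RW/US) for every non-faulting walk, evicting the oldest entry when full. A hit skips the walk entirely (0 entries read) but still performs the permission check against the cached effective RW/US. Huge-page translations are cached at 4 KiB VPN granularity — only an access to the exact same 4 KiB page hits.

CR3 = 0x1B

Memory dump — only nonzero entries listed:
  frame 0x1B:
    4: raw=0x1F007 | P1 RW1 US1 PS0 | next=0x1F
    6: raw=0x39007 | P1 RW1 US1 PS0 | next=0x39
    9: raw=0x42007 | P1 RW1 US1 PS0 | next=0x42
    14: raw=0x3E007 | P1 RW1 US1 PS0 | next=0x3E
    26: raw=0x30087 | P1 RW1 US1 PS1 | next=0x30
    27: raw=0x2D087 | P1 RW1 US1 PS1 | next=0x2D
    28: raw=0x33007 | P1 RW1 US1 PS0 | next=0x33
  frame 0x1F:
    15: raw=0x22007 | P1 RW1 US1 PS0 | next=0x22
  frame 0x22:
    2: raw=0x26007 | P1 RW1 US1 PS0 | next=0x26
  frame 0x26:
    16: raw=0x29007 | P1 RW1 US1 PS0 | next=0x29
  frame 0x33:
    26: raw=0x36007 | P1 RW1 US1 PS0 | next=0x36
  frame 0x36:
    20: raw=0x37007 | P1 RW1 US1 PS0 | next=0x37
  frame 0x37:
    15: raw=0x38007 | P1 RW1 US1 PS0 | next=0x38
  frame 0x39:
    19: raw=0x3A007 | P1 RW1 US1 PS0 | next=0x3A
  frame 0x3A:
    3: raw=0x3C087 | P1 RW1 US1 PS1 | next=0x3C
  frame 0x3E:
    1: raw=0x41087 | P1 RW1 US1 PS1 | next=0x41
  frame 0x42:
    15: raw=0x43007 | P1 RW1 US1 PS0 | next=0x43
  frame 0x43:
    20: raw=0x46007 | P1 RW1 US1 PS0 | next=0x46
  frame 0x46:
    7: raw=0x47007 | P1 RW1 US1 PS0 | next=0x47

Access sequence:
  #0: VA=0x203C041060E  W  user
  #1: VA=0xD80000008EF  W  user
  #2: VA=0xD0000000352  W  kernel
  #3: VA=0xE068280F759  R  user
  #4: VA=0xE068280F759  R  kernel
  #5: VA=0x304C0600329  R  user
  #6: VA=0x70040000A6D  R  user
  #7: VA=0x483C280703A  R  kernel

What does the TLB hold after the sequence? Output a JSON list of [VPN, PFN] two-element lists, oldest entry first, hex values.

Trace:
#0 VA=0x203C041060E (w,user):
  [0] read 0x1B idx=4: raw=0x1F007 flags P=1 W=1 U=1 S=0
  [1] read 0x1F idx=15: raw=0x22007 flags P=1 W=1 U=1 S=0
  [2] read 0x22 idx=2: raw=0x26007 flags P=1 W=1 U=1 S=0
  [3] read 0x26 idx=16: raw=0x29007 flags P=1 W=1 U=1 S=0
  ✓ 0x2960E  — 4 lookups
#1 VA=0xD80000008EF (w,user):
  [0] read 0x1B idx=27: raw=0x2D087 flags P=1 W=1 U=1 S=1
  ✓ 0x2D8EF (huge @L0)  — 1 lookups
#2 VA=0xD0000000352 (w,kernel):
  [0] read 0x1B idx=26: raw=0x30087 flags P=1 W=1 U=1 S=1
  ✓ 0x30352 (huge @L0)  — 1 lookups
#3 VA=0xE068280F759 (r,user):
  [0] read 0x1B idx=28: raw=0x33007 flags P=1 W=1 U=1 S=0
  [1] read 0x33 idx=26: raw=0x36007 flags P=1 W=1 U=1 S=0
  [2] read 0x36 idx=20: raw=0x37007 flags P=1 W=1 U=1 S=0
  [3] read 0x37 idx=15: raw=0x38007 flags P=1 W=1 U=1 S=0
  ✓ 0x38759  — 4 lookups
#4 VA=0xE068280F759 (r,kernel):
  TLB hit vpn=0xE068280F → PA=0x38759
#5 VA=0x304C0600329 (r,user):
  [0] read 0x1B idx=6: raw=0x39007 flags P=1 W=1 U=1 S=0
  [1] read 0x39 idx=19: raw=0x3A007 flags P=1 W=1 U=1 S=0
  [2] read 0x3A idx=3: raw=0x3C087 flags P=1 W=1 U=1 S=1
  ✓ 0x3C329 (huge @L2)  — 3 lookups
#6 VA=0x70040000A6D (r,user):
  [0] read 0x1B idx=14: raw=0x3E007 flags P=1 W=1 U=1 S=0
  [1] read 0x3E idx=1: raw=0x41087 flags P=1 W=1 U=1 S=1
  ✓ 0x41A6D (huge @L1)  — 2 lookups
#7 VA=0x483C280703A (r,kernel):
  [0] read 0x1B idx=9: raw=0x42007 flags P=1 W=1 U=1 S=0
  [1] read 0x42 idx=15: raw=0x43007 flags P=1 W=1 U=1 S=0
  [2] read 0x43 idx=20: raw=0x46007 flags P=1 W=1 U=1 S=0
  [3] read 0x46 idx=7: raw=0x47007 flags P=1 W=1 U=1 S=0
  ✓ 0x4703A  — 4 lookups

TLB: [["0xE068280F", "0x38"], ["0x304C0600", "0x3C"], ["0x70040000", "0x41"], ["0x483C2807", "0x47"]]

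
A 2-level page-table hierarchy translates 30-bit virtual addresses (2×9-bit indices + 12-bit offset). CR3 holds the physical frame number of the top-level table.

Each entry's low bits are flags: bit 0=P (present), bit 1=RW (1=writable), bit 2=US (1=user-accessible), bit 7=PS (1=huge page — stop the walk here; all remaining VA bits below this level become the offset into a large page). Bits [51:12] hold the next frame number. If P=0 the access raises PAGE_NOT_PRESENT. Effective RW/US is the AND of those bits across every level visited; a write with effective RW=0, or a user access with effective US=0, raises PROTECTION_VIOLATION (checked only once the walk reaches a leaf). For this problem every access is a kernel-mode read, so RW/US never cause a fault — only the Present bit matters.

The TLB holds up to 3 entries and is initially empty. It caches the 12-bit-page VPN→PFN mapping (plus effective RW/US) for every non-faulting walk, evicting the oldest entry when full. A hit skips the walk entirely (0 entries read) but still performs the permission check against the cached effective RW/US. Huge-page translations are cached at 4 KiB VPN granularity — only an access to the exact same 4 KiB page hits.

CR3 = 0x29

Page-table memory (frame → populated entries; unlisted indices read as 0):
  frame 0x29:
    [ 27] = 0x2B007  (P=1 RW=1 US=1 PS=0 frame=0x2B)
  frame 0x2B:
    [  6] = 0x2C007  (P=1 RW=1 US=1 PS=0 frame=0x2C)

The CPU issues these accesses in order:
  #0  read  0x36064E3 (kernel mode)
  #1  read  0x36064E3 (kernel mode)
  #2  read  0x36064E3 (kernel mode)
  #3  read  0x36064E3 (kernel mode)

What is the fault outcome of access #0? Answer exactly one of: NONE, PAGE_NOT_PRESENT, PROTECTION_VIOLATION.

Per-access translation:
#0 VA=0x36064E3 (r,kernel):
  L0: frame=0x29 idx=27 entry=0x2B007 [P=1 RW=1 US=1 PS=0]
  L1: frame=0x2B idx=6 entry=0x2C007 [P=1 RW=1 US=1 PS=0]
  → PA=0x2C4E3  (2 entries read)
#1 VA=0x36064E3 (r,kernel):
  TLB hit vpn=0x3606 → PA=0x2C4E3
#2 VA=0x36064E3 (r,kernel):
  TLB hit vpn=0x3606 → PA=0x2C4E3
#3 VA=0x36064E3 (r,kernel):
  TLB hit vpn=0x3606 → PA=0x2C4E3

Access #0 fault: NONE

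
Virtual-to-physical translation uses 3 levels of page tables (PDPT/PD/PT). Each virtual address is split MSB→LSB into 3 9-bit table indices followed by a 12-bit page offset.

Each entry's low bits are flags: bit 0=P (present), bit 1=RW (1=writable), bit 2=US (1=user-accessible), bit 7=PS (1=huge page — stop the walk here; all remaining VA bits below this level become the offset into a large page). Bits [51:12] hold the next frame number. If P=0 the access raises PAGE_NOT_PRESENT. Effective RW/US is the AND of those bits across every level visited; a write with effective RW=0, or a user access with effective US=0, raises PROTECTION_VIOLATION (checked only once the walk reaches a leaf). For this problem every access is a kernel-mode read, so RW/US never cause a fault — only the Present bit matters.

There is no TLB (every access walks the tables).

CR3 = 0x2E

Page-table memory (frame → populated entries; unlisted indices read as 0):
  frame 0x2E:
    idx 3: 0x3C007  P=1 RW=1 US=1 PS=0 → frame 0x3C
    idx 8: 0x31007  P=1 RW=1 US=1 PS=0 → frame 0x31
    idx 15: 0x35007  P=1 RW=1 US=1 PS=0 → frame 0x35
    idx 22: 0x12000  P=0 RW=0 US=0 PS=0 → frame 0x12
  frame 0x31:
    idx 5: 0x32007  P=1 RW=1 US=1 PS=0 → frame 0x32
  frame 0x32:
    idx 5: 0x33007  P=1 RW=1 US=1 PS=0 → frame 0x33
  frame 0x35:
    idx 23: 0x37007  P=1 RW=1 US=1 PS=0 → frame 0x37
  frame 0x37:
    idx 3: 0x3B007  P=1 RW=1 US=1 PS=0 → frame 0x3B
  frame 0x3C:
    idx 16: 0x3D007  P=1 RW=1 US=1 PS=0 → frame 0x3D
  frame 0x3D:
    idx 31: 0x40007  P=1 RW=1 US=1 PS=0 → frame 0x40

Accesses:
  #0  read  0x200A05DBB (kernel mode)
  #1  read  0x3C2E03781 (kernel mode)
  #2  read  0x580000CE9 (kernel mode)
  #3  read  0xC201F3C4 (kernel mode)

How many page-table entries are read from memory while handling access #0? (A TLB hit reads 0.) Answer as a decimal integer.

Trace:
#0 VA=0x200A05DBB (r,kernel):
  L0 @0x2E[8] → 0x31007  P=1,RW=1,US=1,PS=0
  L1 @0x31[5] → 0x32007  P=1,RW=1,US=1,PS=0
  L2 @0x32[5] → 0x33007  P=1,RW=1,US=1,PS=0
  → PA=0x33DBB  (3 entries read)
#1 VA=0x3C2E03781 (r,kernel):
  L0 @0x2E[15] → 0x35007  P=1,RW=1,US=1,PS=0
  L1 @0x35[23] → 0x37007  P=1,RW=1,US=1,PS=0
  L2 @0x37[3] → 0x3B007  P=1,RW=1,US=1,PS=0
  → PA=0x3B781  (3 entries read)
#2 VA=0x580000CE9 (r,kernel):
  L0 @0x2E[22] → 0x12000  P=0,RW=0,US=0,PS=0
  → PAGE_NOT_PRESENT  (1 entries read)
#3 VA=0xC201F3C4 (r,kernel):
  L0 @0x2E[3] → 0x3C007  P=1,RW=1,US=1,PS=0
  L1 @0x3C[16] → 0x3D007  P=1,RW=1,US=1,PS=0
  L2 @0x3D[31] → 0x40007  P=1,RW=1,US=1,PS=0
  → PA=0x403C4  (3 entries read)

Entries read for #0: 3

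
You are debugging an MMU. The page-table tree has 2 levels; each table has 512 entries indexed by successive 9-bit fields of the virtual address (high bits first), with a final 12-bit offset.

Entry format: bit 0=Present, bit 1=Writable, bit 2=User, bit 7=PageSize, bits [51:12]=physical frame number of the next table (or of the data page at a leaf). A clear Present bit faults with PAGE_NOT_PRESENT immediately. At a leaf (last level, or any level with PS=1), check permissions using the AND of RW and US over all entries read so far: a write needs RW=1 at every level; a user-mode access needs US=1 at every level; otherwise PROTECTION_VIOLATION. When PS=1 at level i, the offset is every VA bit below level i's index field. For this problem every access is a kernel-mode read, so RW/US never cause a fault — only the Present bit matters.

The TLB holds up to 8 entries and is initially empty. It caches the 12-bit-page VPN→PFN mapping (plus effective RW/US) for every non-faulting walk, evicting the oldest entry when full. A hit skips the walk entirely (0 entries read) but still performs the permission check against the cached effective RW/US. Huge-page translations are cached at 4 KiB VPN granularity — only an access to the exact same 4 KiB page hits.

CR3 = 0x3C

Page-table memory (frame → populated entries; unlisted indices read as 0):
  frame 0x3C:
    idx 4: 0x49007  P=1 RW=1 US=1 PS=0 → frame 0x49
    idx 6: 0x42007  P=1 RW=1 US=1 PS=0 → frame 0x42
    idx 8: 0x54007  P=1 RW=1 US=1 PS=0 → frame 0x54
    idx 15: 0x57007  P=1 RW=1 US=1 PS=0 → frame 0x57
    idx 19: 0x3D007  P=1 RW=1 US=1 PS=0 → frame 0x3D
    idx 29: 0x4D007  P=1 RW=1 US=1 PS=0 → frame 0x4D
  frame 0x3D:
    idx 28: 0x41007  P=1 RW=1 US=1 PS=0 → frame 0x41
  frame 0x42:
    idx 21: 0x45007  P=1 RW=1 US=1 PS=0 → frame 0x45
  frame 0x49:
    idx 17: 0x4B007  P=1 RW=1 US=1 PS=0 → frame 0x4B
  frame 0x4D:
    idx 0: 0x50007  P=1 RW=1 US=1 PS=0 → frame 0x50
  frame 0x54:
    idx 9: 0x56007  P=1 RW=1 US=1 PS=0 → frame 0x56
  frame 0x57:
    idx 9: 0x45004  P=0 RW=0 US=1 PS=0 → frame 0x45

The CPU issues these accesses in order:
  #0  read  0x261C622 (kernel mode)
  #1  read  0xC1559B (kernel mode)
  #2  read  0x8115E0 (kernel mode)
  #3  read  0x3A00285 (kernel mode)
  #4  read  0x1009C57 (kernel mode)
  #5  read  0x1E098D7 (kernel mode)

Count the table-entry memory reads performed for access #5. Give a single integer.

Per-access translation:
#0 VA=0x261C622 (r,kernel):
  [0] read 0x3C idx=19: raw=0x3D007 flags P=1 W=1 U=1 S=0
  [1] read 0x3D idx=28: raw=0x41007 flags P=1 W=1 U=1 S=0
  ⇒ phys 0x41622  [2 reads]
#1 VA=0xC1559B (r,kernel):
  [0] read 0x3C idx=6: raw=0x42007 flags P=1 W=1 U=1 S=0
  [1] read 0x42 idx=21: raw=0x45007 flags P=1 W=1 U=1 S=0
  ⇒ phys 0x4559B  [2 reads]
#2 VA=0x8115E0 (r,kernel):
  [0] read 0x3C idx=4: raw=0x49007 flags P=1 W=1 U=1 S=0
  [1] read 0x49 idx=17: raw=0x4B007 flags P=1 W=1 U=1 S=0
  ⇒ phys 0x4B5E0  [2 reads]
#3 VA=0x3A00285 (r,kernel):
  [0] read 0x3C idx=29: raw=0x4D007 flags P=1 W=1 U=1 S=0
  [1] read 0x4D idx=0: raw=0x50007 flags P=1 W=1 U=1 S=0
  ⇒ phys 0x50285  [2 reads]
#4 VA=0x1009C57 (r,kernel):
  [0] read 0x3C idx=8: raw=0x54007 flags P=1 W=1 U=1 S=0
  [1] read 0x54 idx=9: raw=0x56007 flags P=1 W=1 U=1 S=0
  ⇒ phys 0x56C57  [2 reads]
#5 VA=0x1E098D7 (r,kernel):
  [0] read 0x3C idx=15: raw=0x57007 flags P=1 W=1 U=1 S=0
  [1] read 0x57 idx=9: raw=0x45004 flags P=0 W=0 U=1 S=0
  → PAGE_NOT_PRESENT  (2 entries read)

Entries read for #5: 2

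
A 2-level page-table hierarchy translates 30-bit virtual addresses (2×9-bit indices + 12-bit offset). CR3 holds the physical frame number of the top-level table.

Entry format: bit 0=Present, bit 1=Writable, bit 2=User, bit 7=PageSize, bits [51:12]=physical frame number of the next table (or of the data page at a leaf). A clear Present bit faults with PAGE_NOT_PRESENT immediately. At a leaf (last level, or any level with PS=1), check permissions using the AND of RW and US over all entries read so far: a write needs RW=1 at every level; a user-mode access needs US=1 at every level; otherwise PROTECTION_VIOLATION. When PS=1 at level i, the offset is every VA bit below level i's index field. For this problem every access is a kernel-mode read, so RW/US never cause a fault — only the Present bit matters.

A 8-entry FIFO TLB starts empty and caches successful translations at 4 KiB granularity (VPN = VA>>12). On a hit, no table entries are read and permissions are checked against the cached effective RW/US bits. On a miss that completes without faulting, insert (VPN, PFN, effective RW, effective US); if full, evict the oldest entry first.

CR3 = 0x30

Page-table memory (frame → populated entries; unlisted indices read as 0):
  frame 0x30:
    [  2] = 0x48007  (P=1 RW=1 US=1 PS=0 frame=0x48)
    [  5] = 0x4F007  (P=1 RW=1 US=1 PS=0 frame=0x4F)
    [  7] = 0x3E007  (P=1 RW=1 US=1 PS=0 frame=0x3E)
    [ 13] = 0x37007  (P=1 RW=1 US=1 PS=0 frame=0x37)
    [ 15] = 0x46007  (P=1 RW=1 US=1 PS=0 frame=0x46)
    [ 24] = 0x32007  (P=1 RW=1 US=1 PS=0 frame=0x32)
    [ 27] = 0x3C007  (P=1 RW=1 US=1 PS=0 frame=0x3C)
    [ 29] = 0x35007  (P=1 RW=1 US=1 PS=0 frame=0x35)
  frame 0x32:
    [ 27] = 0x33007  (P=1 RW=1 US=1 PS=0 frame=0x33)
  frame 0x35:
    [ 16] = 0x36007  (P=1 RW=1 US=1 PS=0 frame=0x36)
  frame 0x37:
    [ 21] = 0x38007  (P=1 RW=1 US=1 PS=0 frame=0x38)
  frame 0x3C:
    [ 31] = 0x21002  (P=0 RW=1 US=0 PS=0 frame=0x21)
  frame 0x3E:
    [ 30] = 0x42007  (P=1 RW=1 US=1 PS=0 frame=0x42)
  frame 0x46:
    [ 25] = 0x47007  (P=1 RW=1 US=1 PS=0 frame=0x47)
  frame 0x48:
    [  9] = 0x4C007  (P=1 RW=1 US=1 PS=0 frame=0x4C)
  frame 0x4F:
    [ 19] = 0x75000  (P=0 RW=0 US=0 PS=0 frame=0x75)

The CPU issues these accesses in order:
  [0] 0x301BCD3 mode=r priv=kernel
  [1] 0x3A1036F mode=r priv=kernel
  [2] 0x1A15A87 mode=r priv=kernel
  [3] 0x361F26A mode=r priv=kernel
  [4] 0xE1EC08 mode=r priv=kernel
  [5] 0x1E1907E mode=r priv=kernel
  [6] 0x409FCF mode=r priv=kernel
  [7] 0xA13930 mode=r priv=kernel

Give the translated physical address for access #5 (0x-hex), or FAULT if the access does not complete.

Trace:
#0 VA=0x301BCD3 (r,kernel):
  lvl0: tbl 0x30, slot 24 ⇒ 0x32007 (P1/RW1/US1/PS0)
  lvl1: tbl 0x32, slot 27 ⇒ 0x33007 (P1/RW1/US1/PS0)
  → PA=0x33CD3  (2 entries read)
#1 VA=0x3A1036F (r,kernel):
  lvl0: tbl 0x30, slot 29 ⇒ 0x35007 (P1/RW1/US1/PS0)
  lvl1: tbl 0x35, slot 16 ⇒ 0x36007 (P1/RW1/US1/PS0)
  → PA=0x3636F  (2 entries read)
#2 VA=0x1A15A87 (r,kernel):
  lvl0: tbl 0x30, slot 13 ⇒ 0x37007 (P1/RW1/US1/PS0)
  lvl1: tbl 0x37, slot 21 ⇒ 0x38007 (P1/RW1/US1/PS0)
  → PA=0x38A87  (2 entries read)
#3 VA=0x361F26A (r,kernel):
  lvl0: tbl 0x30, slot 27 ⇒ 0x3C007 (P1/RW1/US1/PS0)
  lvl1: tbl 0x3C, slot 31 ⇒ 0x21002 (P0/RW1/US0/PS0)
  ✗ PAGE_NOT_PRESENT  [2 reads]
#4 VA=0xE1EC08 (r,kernel):
  lvl0: tbl 0x30, slot 7 ⇒ 0x3E007 (P1/RW1/US1/PS0)
  lvl1: tbl 0x3E, slot 30 ⇒ 0x42007 (P1/RW1/US1/PS0)
  → PA=0x42C08  (2 entries read)
#5 VA=0x1E1907E (r,kernel):
  lvl0: tbl 0x30, slot 15 ⇒ 0x46007 (P1/RW1/US1/PS0)
  lvl1: tbl 0x46, slot 25 ⇒ 0x47007 (P1/RW1/US1/PS0)
  → PA=0x4707E  (2 entries read)
#6 VA=0x409FCF (r,kernel):
  lvl0: tbl 0x30, slot 2 ⇒ 0x48007 (P1/RW1/US1/PS0)
  lvl1: tbl 0x48, slot 9 ⇒ 0x4C007 (P1/RW1/US1/PS0)
  → PA=0x4CFCF  (2 entries read)
#7 VA=0xA13930 (r,kernel):
  lvl0: tbl 0x30, slot 5 ⇒ 0x4F007 (P1/RW1/US1/PS0)
  lvl1: tbl 0x4F, slot 19 ⇒ 0x75000 (P0/RW0/US0/PS0)
  ✗ PAGE_NOT_PRESENT  [2 reads]

Access #5 PA: 0x4707E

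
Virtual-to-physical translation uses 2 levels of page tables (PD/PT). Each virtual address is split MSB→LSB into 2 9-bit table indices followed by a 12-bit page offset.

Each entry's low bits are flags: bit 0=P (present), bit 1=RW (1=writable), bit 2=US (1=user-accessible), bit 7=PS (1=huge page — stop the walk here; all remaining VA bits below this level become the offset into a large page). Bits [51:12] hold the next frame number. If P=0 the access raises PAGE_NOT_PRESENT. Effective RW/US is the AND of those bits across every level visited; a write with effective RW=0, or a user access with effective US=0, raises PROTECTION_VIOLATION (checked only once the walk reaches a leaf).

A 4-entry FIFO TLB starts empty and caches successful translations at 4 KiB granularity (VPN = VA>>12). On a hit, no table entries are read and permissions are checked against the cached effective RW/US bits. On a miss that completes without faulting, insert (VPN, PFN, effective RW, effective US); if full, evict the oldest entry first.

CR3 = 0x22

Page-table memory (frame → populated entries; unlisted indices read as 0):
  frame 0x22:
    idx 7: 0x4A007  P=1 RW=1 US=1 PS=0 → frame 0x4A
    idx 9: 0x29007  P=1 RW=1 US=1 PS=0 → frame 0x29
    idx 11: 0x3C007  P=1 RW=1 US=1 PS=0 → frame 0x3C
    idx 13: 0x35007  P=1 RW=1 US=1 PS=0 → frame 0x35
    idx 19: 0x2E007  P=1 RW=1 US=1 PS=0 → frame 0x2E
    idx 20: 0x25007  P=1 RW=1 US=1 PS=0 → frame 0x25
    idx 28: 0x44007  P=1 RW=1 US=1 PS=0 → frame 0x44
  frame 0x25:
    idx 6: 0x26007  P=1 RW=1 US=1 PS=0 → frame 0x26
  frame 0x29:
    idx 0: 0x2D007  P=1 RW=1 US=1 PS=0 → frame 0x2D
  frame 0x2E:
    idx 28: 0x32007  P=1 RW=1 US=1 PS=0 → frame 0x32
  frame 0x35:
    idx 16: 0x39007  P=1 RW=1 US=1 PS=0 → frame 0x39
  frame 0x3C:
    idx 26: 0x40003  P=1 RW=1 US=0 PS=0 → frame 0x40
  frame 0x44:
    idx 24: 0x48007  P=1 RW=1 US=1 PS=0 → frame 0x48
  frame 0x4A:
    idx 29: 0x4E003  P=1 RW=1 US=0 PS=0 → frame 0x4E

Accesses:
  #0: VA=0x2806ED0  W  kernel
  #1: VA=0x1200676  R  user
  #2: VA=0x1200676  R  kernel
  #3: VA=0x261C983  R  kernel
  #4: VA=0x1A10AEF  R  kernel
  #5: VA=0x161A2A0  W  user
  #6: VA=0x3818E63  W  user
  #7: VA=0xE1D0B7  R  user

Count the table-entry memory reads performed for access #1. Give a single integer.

Per-access translation:
#0 VA=0x2806ED0 (w,kernel):
  [0] read 0x22 idx=20: raw=0x25007 flags P=1 W=1 U=1 S=0
  [1] read 0x25 idx=6: raw=0x26007 flags P=1 W=1 U=1 S=0
  ✓ 0x26ED0  — 2 lookups
#1 VA=0x1200676 (r,user):
  [0] read 0x22 idx=9: raw=0x29007 flags P=1 W=1 U=1 S=0
  [1] read 0x29 idx=0: raw=0x2D007 flags P=1 W=1 U=1 S=0
  ✓ 0x2D676  — 2 lookups
#2 VA=0x1200676 (r,kernel):
  TLB hit vpn=0x1200 → PA=0x2D676
#3 VA=0x261C983 (r,kernel):
  [0] read 0x22 idx=19: raw=0x2E007 flags P=1 W=1 U=1 S=0
  [1] read 0x2E idx=28: raw=0x32007 flags P=1 W=1 U=1 S=0
  ✓ 0x32983  — 2 lookups
#4 VA=0x1A10AEF (r,kernel):
  [0] read 0x22 idx=13: raw=0x35007 flags P=1 W=1 U=1 S=0
  [1] read 0x35 idx=16: raw=0x39007 flags P=1 W=1 U=1 S=0
  ✓ 0x39AEF  — 2 lookups
#5 VA=0x161A2A0 (w,user):
  [0] read 0x22 idx=11: raw=0x3C007 flags P=1 W=1 U=1 S=0
  [1] read 0x3C idx=26: raw=0x40003 flags P=1 W=1 U=0 S=0
  ⇒ fault: PROTECTION_VIOLATION  — 2 lookups
#6 VA=0x3818E63 (w,user):
  [0] read 0x22 idx=28: raw=0x44007 flags P=1 W=1 U=1 S=0
  [1] read 0x44 idx=24: raw=0x48007 flags P=1 W=1 U=1 S=0
  ✓ 0x48E63  — 2 lookups
#7 VA=0xE1D0B7 (r,user):
  [0] read 0x22 idx=7: raw=0x4A007 flags P=1 W=1 U=1 S=0
  [1] read 0x4A idx=29: raw=0x4E003 flags P=1 W=1 U=0 S=0
  ⇒ fault: PROTECTION_VIOLATION  — 2 lookups

Entries read for #1: 2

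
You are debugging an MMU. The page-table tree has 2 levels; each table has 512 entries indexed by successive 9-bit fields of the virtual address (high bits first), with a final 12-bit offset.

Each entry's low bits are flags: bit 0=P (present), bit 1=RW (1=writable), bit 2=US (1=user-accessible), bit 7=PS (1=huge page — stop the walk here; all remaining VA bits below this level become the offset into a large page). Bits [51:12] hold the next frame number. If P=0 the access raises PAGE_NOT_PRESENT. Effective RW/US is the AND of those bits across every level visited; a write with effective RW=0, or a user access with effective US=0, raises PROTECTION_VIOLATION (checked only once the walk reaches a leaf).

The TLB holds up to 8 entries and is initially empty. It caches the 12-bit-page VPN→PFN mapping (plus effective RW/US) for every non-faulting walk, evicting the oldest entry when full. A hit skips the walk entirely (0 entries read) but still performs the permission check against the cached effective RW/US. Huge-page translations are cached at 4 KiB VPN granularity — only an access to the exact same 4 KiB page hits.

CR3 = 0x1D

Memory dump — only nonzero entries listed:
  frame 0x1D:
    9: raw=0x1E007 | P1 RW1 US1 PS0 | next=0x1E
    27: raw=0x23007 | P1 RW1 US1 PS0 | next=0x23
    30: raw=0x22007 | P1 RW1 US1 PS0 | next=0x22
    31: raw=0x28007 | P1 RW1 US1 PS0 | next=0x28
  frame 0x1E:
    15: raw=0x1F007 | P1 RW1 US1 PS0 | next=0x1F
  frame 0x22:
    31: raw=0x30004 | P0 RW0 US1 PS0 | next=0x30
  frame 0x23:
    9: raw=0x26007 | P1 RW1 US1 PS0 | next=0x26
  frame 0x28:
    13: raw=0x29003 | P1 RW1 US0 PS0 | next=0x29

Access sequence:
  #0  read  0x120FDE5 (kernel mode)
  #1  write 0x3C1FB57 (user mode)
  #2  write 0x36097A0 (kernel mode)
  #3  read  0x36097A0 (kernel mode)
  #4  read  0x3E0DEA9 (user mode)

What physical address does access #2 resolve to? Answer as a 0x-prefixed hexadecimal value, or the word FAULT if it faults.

Trace:
#0 VA=0x120FDE5 (r,kernel):
  L0 @0x1D[9] → 0x1E007  P=1,RW=1,US=1,PS=0
  L1 @0x1E[15] → 0x1F007  P=1,RW=1,US=1,PS=0
  → PA=0x1FDE5  (2 entries read)
#1 VA=0x3C1FB57 (w,user):
  L0 @0x1D[30] → 0x22007  P=1,RW=1,US=1,PS=0
  L1 @0x22[31] → 0x30004  P=0,RW=0,US=1,PS=0
  ✗ PAGE_NOT_PRESENT  [2 reads]
#2 VA=0x36097A0 (w,kernel):
  L0 @0x1D[27] → 0x23007  P=1,RW=1,US=1,PS=0
  L1 @0x23[9] → 0x26007  P=1,RW=1,US=1,PS=0
  → PA=0x267A0  (2 entries read)
#3 VA=0x36097A0 (r,kernel):
  TLB hit vpn=0x3609 → PA=0x267A0
#4 VA=0x3E0DEA9 (r,user):
  L0 @0x1D[31] → 0x28007  P=1,RW=1,US=1,PS=0
  L1 @0x28[13] → 0x29003  P=1,RW=1,US=0,PS=0
  ✗ PROTECTION_VIOLATION  [2 reads]

Access #2 PA: 0x267A0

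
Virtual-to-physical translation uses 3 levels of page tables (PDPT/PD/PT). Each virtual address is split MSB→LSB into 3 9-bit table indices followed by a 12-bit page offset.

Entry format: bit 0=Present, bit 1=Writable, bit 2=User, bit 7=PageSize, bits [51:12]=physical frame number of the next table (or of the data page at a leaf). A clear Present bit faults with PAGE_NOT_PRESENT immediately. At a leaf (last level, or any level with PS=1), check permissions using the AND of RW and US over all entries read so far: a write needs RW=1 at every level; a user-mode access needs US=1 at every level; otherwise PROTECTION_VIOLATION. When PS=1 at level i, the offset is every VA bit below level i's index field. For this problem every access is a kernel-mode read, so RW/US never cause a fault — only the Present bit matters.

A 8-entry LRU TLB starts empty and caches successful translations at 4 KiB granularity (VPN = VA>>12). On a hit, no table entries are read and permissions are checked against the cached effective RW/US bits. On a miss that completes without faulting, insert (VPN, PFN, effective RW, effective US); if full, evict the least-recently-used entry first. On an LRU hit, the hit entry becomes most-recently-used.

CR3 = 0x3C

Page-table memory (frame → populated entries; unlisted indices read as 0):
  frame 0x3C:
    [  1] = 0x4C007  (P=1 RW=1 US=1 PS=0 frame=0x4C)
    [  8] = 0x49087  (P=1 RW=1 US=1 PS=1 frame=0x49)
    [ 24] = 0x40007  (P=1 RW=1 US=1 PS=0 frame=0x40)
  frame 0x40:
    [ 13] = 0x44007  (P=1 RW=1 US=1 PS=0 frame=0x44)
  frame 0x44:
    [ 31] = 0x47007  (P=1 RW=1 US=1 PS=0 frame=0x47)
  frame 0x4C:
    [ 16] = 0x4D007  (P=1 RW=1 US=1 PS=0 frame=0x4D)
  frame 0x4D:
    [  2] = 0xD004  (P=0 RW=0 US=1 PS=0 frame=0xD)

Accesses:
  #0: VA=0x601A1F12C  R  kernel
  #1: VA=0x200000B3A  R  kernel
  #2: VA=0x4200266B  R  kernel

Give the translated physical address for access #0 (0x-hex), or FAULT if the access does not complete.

Trace:
#0 VA=0x601A1F12C (r,kernel):
  L0: frame=0x3C idx=24 entry=0x40007 [P=1 RW=1 US=1 PS=0]
  L1: frame=0x40 idx=13 entry=0x44007 [P=1 RW=1 US=1 PS=0]
  L2: frame=0x44 idx=31 entry=0x47007 [P=1 RW=1 US=1 PS=0]
  → PA=0x4712C  (3 entries read)
#1 VA=0x200000B3A (r,kernel):
  L0: frame=0x3C idx=8 entry=0x49087 [P=1 RW=1 US=1 PS=1]
  → PA=0x49B3A (huge @L0)  (1 entries read)
#2 VA=0x4200266B (r,kernel):
  L0: frame=0x3C idx=1 entry=0x4C007 [P=1 RW=1 US=1 PS=0]
  L1: frame=0x4C idx=16 entry=0x4D007 [P=1 RW=1 US=1 PS=0]
  L2: frame=0x4D idx=2 entry=0xD004 [P=0 RW=0 US=1 PS=0]
  ✗ PAGE_NOT_PRESENT  [3 reads]

Access #0 PA: 0x4712C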